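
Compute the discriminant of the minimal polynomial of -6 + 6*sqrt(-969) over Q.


The element -6 + 6*sqrt(-969) has minimal polynomial:
x^2 + 12*x + 34920
Discriminant = (12)^2 - 4*(34920)
= 144 - 139680
= -139536

-139536


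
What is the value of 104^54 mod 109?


p = 109 is prime and the exponent is (p-1)/2 = 54, so by Euler's criterion 104^54 = (104/109) = +1 or -1 mod 109.
Compute by square-and-multiply:
  54 = 32 + 16 + 4 + 2 (binary 110110)
  Repeated squaring mod 109: 104^1 = 104, 104^2 = 25, 104^4 = 80, 104^8 = 78, 104^16 = 89, 104^32 = 73
  104^54 = 104^32 * 104^16 * 104^4 * 104^2 = 73 * 89 * 80 * 25 mod 109
    73 * 89 = 6497 = 66 mod 109
    66 * 80 = 5280 = 48 mod 109
    48 * 25 = 1200 = 1 mod 109
  104^54 = 1 mod 109
Result 1: 104 is a quadratic residue mod 109.
104^54 mod 109 = 1

1


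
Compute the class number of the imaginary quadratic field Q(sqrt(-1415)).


K = Q(sqrt(-1415)). d mod 4 = 1, so D = disc(K) = d = -1415
h(K) equals the number of primitive reduced positive-definite forms (a, b, c) = a*x^2 + b*x*y + c*y^2 with b^2 - 4ac = D,
where reduced means |b| <= a <= c, with b >= 0 whenever |b| = a or a = c, and primitive means gcd(a, b, c) = 1.
Reduced forces 3a^2 <= |D| = 1415, so 1 <= a <= 21; b must have the parity of D, and c = (b^2 - D)/(4a) must be an integer >= a.
Enumerate a = 1..21, b in [-a, a]:
  a=1: (1, 1, 354)  [1]
  a=2: (2, -1, 177), (2, 1, 177)  [2]
  a=3: (3, -1, 118), (3, 1, 118)  [2]
  a=4: (4, -3, 89), (4, 3, 89)  [2]
  a=5: (5, 5, 72)  [1]
  a=6: (6, -5, 60), (6, -1, 59), (6, 1, 59), (6, 5, 60)  [4]
  a=7: none
  a=8: (8, -5, 45), (8, 5, 45)  [2]
  a=9: (9, -5, 40), (9, 5, 40)  [2]
  a=10: (10, -5, 36), (10, 5, 36)  [2]
  a=11: (11, -9, 34), (11, 9, 34)  [2]
  a=12: (12, -11, 32), (12, -5, 30), (12, 5, 30), (12, 11, 32)  [4]
  a=13..14: none
  a=15: (15, -5, 24), (15, 5, 24)  [2]
  a=16: (16, -11, 24), (16, 11, 24)  [2]
  a=17: (17, -9, 22), (17, 9, 22)  [2]
  a=18: (18, -13, 22), (18, -5, 20), (18, 5, 20), (18, 13, 22)  [4]
  a=19..21: none
Total reduced forms: 1 + 2 + 2 + 2 + 1 + 4 + 2 + 2 + 2 + 2 + 4 + 2 + 2 + 2 + 4 = 34
h = 34

34


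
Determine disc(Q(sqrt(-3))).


For K = Q(sqrt(d)) with d squarefree: disc(K) = d if d = 1 mod 4, and disc(K) = 4d if d = 2 or 3 mod 4.
Here d = -3, and d mod 4 = 1.
d = 1 mod 4 (O_K = Z[(1+sqrt(d))/2]), so disc(K) = d = -3

-3


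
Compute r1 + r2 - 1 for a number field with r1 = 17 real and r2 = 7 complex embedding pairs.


By Dirichlet's unit theorem:
rank = r1 + r2 - 1
= 17 + 7 - 1
= 23

23


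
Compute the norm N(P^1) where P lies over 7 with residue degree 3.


N(P^a) = p^(a*f)
= 7^(1*3)
= 7^3
= 343

343


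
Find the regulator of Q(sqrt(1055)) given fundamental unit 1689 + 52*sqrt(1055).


epsilon = 1689 + 52*sqrt(1055)
= 3377.9997
R = ln(3377.9997)
= 8.1250

8.1250


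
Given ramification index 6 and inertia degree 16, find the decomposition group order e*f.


|D_P| = e * f
= 6 * 16
= 96

96


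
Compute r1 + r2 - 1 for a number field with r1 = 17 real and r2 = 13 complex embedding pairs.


By Dirichlet's unit theorem:
rank = r1 + r2 - 1
= 17 + 13 - 1
= 29

29


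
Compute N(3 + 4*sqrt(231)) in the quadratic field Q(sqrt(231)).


N(a + b*sqrt(d)) = a^2 - d*b^2
= (3)^2 - (231)*(4)^2
= 9 - 3696
= -3687

-3687


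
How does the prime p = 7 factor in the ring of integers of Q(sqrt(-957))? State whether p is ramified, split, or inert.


K = Q(sqrt(-957)). Since d mod 4 = 3, disc(K) = -3828.
Check p | disc: -3828 mod 7 = 1.
p does not divide disc. Compute Legendre symbol (d/p):
2^((7-1)/2) mod 7 = 1
(d/p) = 1, so p splits: (p) = P*P' with e=1, f=1, g=2.
Therefore p is split.

split


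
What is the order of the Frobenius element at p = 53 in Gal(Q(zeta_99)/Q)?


The Frobenius at p in Gal(Q(zeta_n)/Q) = (Z/nZ)* is the class of p, so its order is ord_99(53), the smallest k >= 1 with 53^k = 1 mod 99.
n = 99 = 3^2 * 11, phi(99) = 60; the order divides phi(n).
Divisors of 60: 1, 2, 3, 4, 5, 6, 10, 12, 15, 20, 30, 60
Repeated squaring mod 99: 53^1 = 53, 53^2 = 37, 53^4 = 82, 53^8 = 91, 53^16 = 64, 53^32 = 37
Test divisors in increasing order:
  k=1: 53^1 = 53 mod 99
  k=2: 53^2 = 37 mod 99
  k=3: 53^3 = 37 * 53 = 80 mod 99
  k=4: 53^4 = 82 mod 99
  k=5: 53^5 = 82 * 53 = 89 mod 99
  k=6: 53^6 = 82 * 37 = 64 mod 99
  k=10: 53^10 = 91 * 37 = 1 mod 99  <- first divisor giving 1
Order = 10

10


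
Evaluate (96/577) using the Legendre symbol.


p = 577 is prime, so compute (96/577) with the reciprocity algorithm (Jacobi-symbol steps: pull out 2s via (2/n), flip via reciprocity, reduce):
  pull out 2: (2/577) = +1  (since 577 mod 8 = 1)
  pull out 2: (2/577) = +1  (since 577 mod 8 = 1)
  pull out 2: (2/577) = +1  (since 577 mod 8 = 1)
  pull out 2: (2/577) = +1  (since 577 mod 8 = 1)
  pull out 2: (2/577) = +1  (since 577 mod 8 = 1)
  reciprocity: (3/577) -> +(577/3)
  reduce: (1/3)
  (1/3) = 1
Product of signs = 1
(96/577) = 1

1


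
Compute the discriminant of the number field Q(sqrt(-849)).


For K = Q(sqrt(d)) with d squarefree: disc(K) = d if d = 1 mod 4, and disc(K) = 4d if d = 2 or 3 mod 4.
Here d = -849, and d mod 4 = 3.
d = 3 mod 4, not 1 (O_K = Z[sqrt(d)]), so disc(K) = 4d = 4 * (-849) = -3396

-3396


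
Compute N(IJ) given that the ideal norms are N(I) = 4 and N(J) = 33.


N(IJ) = N(I) * N(J)
= 4 * 33
= 132

132


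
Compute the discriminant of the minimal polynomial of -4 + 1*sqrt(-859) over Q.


The element -4 + 1*sqrt(-859) has minimal polynomial:
x^2 + 8*x + 875
Discriminant = (8)^2 - 4*(875)
= 64 - 3500
= -3436

-3436


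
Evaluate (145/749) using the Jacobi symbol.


Compute (145/749) via quadratic reciprocity:
  reciprocity: (145/749) -> +(749/145)
  reduce: (24/145)
  pull out 2: (2/145) = +1  (since 145 mod 8 = 1)
  pull out 2: (2/145) = +1  (since 145 mod 8 = 1)
  pull out 2: (2/145) = +1  (since 145 mod 8 = 1)
  reciprocity: (3/145) -> +(145/3)
  reduce: (1/3)
  (1/3) = 1
Product of signs = 1

1


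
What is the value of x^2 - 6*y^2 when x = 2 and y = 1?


x^2 - d*y^2
= 2^2 - 6*1^2
= 4 - 6
= -2

-2


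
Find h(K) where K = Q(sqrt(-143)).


K = Q(sqrt(-143)). d mod 4 = 1, so D = disc(K) = d = -143
h(K) equals the number of primitive reduced positive-definite forms (a, b, c) = a*x^2 + b*x*y + c*y^2 with b^2 - 4ac = D,
where reduced means |b| <= a <= c, with b >= 0 whenever |b| = a or a = c, and primitive means gcd(a, b, c) = 1.
Reduced forces 3a^2 <= |D| = 143, so 1 <= a <= 6; b must have the parity of D, and c = (b^2 - D)/(4a) must be an integer >= a.
Enumerate a = 1..6, b in [-a, a]:
  a=1: (1, 1, 36)  [1]
  a=2: (2, -1, 18), (2, 1, 18)  [2]
  a=3: (3, -1, 12), (3, 1, 12)  [2]
  a=4: (4, -1, 9), (4, 1, 9)  [2]
  a=5: none
  a=6: (6, -5, 7), (6, 1, 6), (6, 5, 7)  [3]
Total reduced forms: 1 + 2 + 2 + 2 + 3 = 10
h = 10

10


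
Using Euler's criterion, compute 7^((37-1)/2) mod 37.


p = 37 is prime and the exponent is (p-1)/2 = 18, so by Euler's criterion 7^18 = (7/37) = +1 or -1 mod 37.
Compute by square-and-multiply:
  18 = 16 + 2 (binary 10010)
  Repeated squaring mod 37: 7^1 = 7, 7^2 = 12, 7^4 = 33, 7^8 = 16, 7^16 = 34
  7^18 = 7^16 * 7^2 = 34 * 12 mod 37
    34 * 12 = 408 = 1 mod 37
  7^18 = 1 mod 37
Result 1: 7 is a quadratic residue mod 37.
7^18 mod 37 = 1

1


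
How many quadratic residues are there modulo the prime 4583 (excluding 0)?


For prime p, the number of non-zero quadratic residues is (p-1)/2.
= (4583-1)/2
= 2291

2291


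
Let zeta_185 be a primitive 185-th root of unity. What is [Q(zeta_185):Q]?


The degree equals Euler's totient phi(185).
185 = 5 * 37
phi(185) = 144

144


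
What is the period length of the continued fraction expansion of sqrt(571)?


Run the CF algorithm for sqrt(571).
a_0 = floor(sqrt(571)) = 23; set m_0=0, q_0=1.
Recurrence: m' = q*a - m,  q' = (d - m'^2)/q,  a' = floor((a_0 + m')/q').
  step 1: m=23, q=42, a=1
  step 2: m=19, q=5, a=8
  step 3: m=21, q=26, a=1
  step 4: m=5, q=21, a=1
  step 5: m=16, q=15, a=2
  step 6: m=14, q=25, a=1
  step 7: m=11, q=18, a=1
  step 8: m=7, q=29, a=1
  step 9: m=22, q=3, a=15
  step 10: m=23, q=14, a=3
  step 11: m=19, q=15, a=2
  step 12: m=11, q=30, a=1
  step 13: m=19, q=7, a=6
  step 14: m=23, q=6, a=7
  step 15: m=19, q=35, a=1
  step 16: m=16, q=9, a=4
  step 17: m=20, q=19, a=2
  step 18: m=18, q=13, a=3
  step 19: m=21, q=10, a=4
  step 20: m=19, q=21, a=2
  step 21: m=23, q=2, a=23
  step 22: m=23, q=21, a=2
  step 23: m=19, q=10, a=4
  step 24: m=21, q=13, a=3
  step 25: m=18, q=19, a=2
  step 26: m=20, q=9, a=4
  step 27: m=16, q=35, a=1
  step 28: m=19, q=6, a=7
  step 29: m=23, q=7, a=6
  step 30: m=19, q=30, a=1
  step 31: m=11, q=15, a=2
  step 32: m=19, q=14, a=3
  step 33: m=23, q=3, a=15
  step 34: m=22, q=29, a=1
  step 35: m=7, q=18, a=1
  step 36: m=11, q=25, a=1
  step 37: m=14, q=15, a=2
  step 38: m=16, q=21, a=1
  step 39: m=5, q=26, a=1
  step 40: m=21, q=5, a=8
  step 41: m=19, q=42, a=1
  step 42: m=23, q=1, a=46
a_42 = 2*a_0 = 46, so the period closes here.
sqrt(571) = [23; 1, 8, 1, 1, 2, 1, 1, 1, 15, 3, 2, 1, 6, 7, 1, 4, 2, 3, 4, 2, 23, 2, 4, 3, 2, 4, 1, 7, 6, 1, 2, 3, 15, 1, 1, 1, 2, 1, 1, 8, 1, 46]
Period length = 42

42


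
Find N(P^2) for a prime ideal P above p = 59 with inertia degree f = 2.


N(P^a) = p^(a*f)
= 59^(2*2)
= 59^4
= 12117361

12117361


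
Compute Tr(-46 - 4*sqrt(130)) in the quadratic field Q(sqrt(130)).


Tr(a + b*sqrt(d)) = (a + b*sqrt(d)) + (a - b*sqrt(d)) = 2a
= 2 * (-46)
= -92

-92


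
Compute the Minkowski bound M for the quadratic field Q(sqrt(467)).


d = 467, d mod 4 = 3, so disc(K) = 4d = 1868; |disc(K)| = 1868
Real quadratic field, so n = 2, s = r2 = 0, r1 = 2
M = (n!/n^n) * (4/pi)^s * sqrt(|disc(K)|) = (2!/2^2) * (4/pi)^0 * sqrt(1868)
= 0.5 * 1.000000 * 43.220366
= 21.6102

21.6102


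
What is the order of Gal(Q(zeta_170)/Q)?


|Gal(Q(zeta_170)/Q)| = phi(170)
= 64

64


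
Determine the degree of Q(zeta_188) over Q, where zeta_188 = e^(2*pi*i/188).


The degree equals Euler's totient phi(188).
188 = 2^2 * 47
phi(188) = 92

92


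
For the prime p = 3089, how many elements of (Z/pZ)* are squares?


For prime p, the number of non-zero quadratic residues is (p-1)/2.
= (3089-1)/2
= 1544

1544


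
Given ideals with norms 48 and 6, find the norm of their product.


N(IJ) = N(I) * N(J)
= 48 * 6
= 288

288


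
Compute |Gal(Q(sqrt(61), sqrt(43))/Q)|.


The 2 square roots of distinct primes are multiplicatively independent over Q,
so [K:Q] = 2^2 and Gal(K/Q) is isomorphic to (Z/2Z)^2.
|Gal| = 2^2 = 4

4


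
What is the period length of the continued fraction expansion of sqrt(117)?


Run the CF algorithm for sqrt(117).
a_0 = floor(sqrt(117)) = 10; set m_0=0, q_0=1.
Recurrence: m' = q*a - m,  q' = (d - m'^2)/q,  a' = floor((a_0 + m')/q').
  step 1: m=10, q=17, a=1
  step 2: m=7, q=4, a=4
  step 3: m=9, q=9, a=2
  step 4: m=9, q=4, a=4
  step 5: m=7, q=17, a=1
  step 6: m=10, q=1, a=20
a_6 = 2*a_0 = 20, so the period closes here.
sqrt(117) = [10; 1, 4, 2, 4, 1, 20]
Period length = 6

6


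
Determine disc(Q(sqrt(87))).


For K = Q(sqrt(d)) with d squarefree: disc(K) = d if d = 1 mod 4, and disc(K) = 4d if d = 2 or 3 mod 4.
Here d = 87, and d mod 4 = 3.
d = 3 mod 4, not 1 (O_K = Z[sqrt(d)]), so disc(K) = 4d = 4 * (87) = 348

348


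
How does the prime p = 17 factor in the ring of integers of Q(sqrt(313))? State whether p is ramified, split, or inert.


K = Q(sqrt(313)). Since d mod 4 = 1, disc(K) = 313.
Check p | disc: 313 mod 17 = 7.
p does not divide disc. Compute Legendre symbol (d/p):
7^((17-1)/2) mod 17 = -1
(d/p) = -1, so p is inert: (p) stays prime with e=1, f=2, g=1.
Therefore p is inert.

inert


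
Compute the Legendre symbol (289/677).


p = 677 is prime, so compute (289/677) with the reciprocity algorithm (Jacobi-symbol steps: pull out 2s via (2/n), flip via reciprocity, reduce):
  reciprocity: (289/677) -> +(677/289)
  reduce: (99/289)
  reciprocity: (99/289) -> +(289/99)
  reduce: (91/99)
  reciprocity: (91/99) -> -(99/91)
  reduce: (8/91)
  pull out 2: (2/91) = -1  (since 91 mod 8 = 3)
  pull out 2: (2/91) = -1  (since 91 mod 8 = 3)
  pull out 2: (2/91) = -1  (since 91 mod 8 = 3)
  (1/91) = 1
Product of signs = 1
(289/677) = 1

1


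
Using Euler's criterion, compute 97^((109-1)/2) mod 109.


p = 109 is prime and the exponent is (p-1)/2 = 54, so by Euler's criterion 97^54 = (97/109) = +1 or -1 mod 109.
Compute by square-and-multiply:
  54 = 32 + 16 + 4 + 2 (binary 110110)
  Repeated squaring mod 109: 97^1 = 97, 97^2 = 35, 97^4 = 26, 97^8 = 22, 97^16 = 48, 97^32 = 15
  97^54 = 97^32 * 97^16 * 97^4 * 97^2 = 15 * 48 * 26 * 35 mod 109
    15 * 48 = 720 = 66 mod 109
    66 * 26 = 1716 = 81 mod 109
    81 * 35 = 2835 = 1 mod 109
  97^54 = 1 mod 109
Result 1: 97 is a quadratic residue mod 109.
97^54 mod 109 = 1

1


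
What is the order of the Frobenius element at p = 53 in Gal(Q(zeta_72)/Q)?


The Frobenius at p in Gal(Q(zeta_n)/Q) = (Z/nZ)* is the class of p, so its order is ord_72(53), the smallest k >= 1 with 53^k = 1 mod 72.
n = 72 = 2^3 * 3^2, phi(72) = 24; the order divides phi(n).
Divisors of 24: 1, 2, 3, 4, 6, 8, 12, 24
Repeated squaring mod 72: 53^1 = 53, 53^2 = 1, 53^4 = 1, 53^8 = 1, 53^16 = 1
Test divisors in increasing order:
  k=1: 53^1 = 53 mod 72
  k=2: 53^2 = 1 mod 72  <- first divisor giving 1
Order = 2

2


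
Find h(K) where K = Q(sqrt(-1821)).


K = Q(sqrt(-1821)). d mod 4 = 3, so D = disc(K) = 4d = -7284
h(K) equals the number of primitive reduced positive-definite forms (a, b, c) = a*x^2 + b*x*y + c*y^2 with b^2 - 4ac = D,
where reduced means |b| <= a <= c, with b >= 0 whenever |b| = a or a = c, and primitive means gcd(a, b, c) = 1.
Reduced forces 3a^2 <= |D| = 7284, so 1 <= a <= 49; b must have the parity of D, and c = (b^2 - D)/(4a) must be an integer >= a.
Enumerate a = 1..49, b in [-a, a]:
  a=1: (1, 0, 1821)  [1]
  a=2: (2, 2, 911)  [1]
  a=3: (3, 0, 607)  [1]
  a=4: none
  a=5: (5, -4, 365), (5, 4, 365)  [2]
  a=6: (6, 6, 305)  [1]
  a=7..9: none
  a=10: (10, -6, 183), (10, 6, 183)  [2]
  a=11: (11, -8, 167), (11, 8, 167)  [2]
  a=12: none
  a=13: (13, -10, 142), (13, 10, 142)  [2]
  a=14: none
  a=15: (15, -6, 122), (15, 6, 122)  [2]
  a=16: none
  a=17: (17, -14, 110), (17, 14, 110)  [2]
  a=18..21: none
  a=22: (22, -14, 85), (22, 14, 85)  [2]
  a=23..24: none
  a=25: (25, -4, 73), (25, 4, 73)  [2]
  a=26: (26, -10, 71), (26, 10, 71)  [2]
  a=27..28: none
  a=29: (29, -16, 65), (29, 16, 65)  [2]
  a=30: (30, -6, 61), (30, 6, 61)  [2]
  a=31: (31, -30, 66), (31, 30, 66)  [2]
  a=32: none
  a=33: (33, -30, 62), (33, 30, 62)  [2]
  a=34: (34, -14, 55), (34, 14, 55)  [2]
  a=35..38: none
  a=39: (39, -36, 55), (39, 36, 55)  [2]
  a=40..46: none
  a=47: (47, -46, 50), (47, 46, 50)  [2]
  a=48..49: none
Total reduced forms: 1 + 1 + 1 + 2 + 1 + 2 + 2 + 2 + 2 + 2 + 2 + 2 + 2 + 2 + 2 + 2 + 2 + 2 + 2 + 2 = 36
h = 36

36


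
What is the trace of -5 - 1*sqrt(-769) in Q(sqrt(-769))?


Tr(a + b*sqrt(d)) = (a + b*sqrt(d)) + (a - b*sqrt(d)) = 2a
= 2 * (-5)
= -10

-10


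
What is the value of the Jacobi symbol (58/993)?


Compute (58/993) via quadratic reciprocity:
  pull out 2: (2/993) = +1  (since 993 mod 8 = 1)
  reciprocity: (29/993) -> +(993/29)
  reduce: (7/29)
  reciprocity: (7/29) -> +(29/7)
  reduce: (1/7)
  (1/7) = 1
Product of signs = 1

1


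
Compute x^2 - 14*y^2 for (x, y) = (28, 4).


x^2 - d*y^2
= 28^2 - 14*4^2
= 784 - 224
= 560

560


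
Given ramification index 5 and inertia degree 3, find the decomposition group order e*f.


|D_P| = e * f
= 5 * 3
= 15

15


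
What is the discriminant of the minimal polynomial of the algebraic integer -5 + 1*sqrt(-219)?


The element -5 + 1*sqrt(-219) has minimal polynomial:
x^2 + 10*x + 244
Discriminant = (10)^2 - 4*(244)
= 100 - 976
= -876

-876


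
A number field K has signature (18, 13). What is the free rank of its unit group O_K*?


By Dirichlet's unit theorem:
rank = r1 + r2 - 1
= 18 + 13 - 1
= 30

30


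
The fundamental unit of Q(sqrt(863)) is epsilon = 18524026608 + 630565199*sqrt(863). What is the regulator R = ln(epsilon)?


epsilon = 18524026608 + 630565199*sqrt(863)
= 3.7048e+10
R = ln(3.7048e+10)
= 24.3355

24.3355


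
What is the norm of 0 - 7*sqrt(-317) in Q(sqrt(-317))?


N(a + b*sqrt(d)) = a^2 - d*b^2
= (0)^2 - (-317)*(-7)^2
= 0 + 15533
= 15533

15533


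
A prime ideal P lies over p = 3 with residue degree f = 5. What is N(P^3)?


N(P^a) = p^(a*f)
= 3^(3*5)
= 3^15
= 14348907

14348907


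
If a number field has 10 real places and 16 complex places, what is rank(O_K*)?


By Dirichlet's unit theorem:
rank = r1 + r2 - 1
= 10 + 16 - 1
= 25

25


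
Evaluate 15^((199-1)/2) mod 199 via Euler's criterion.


p = 199 is prime and the exponent is (p-1)/2 = 99, so by Euler's criterion 15^99 = (15/199) = +1 or -1 mod 199.
Compute by square-and-multiply:
  99 = 64 + 32 + 2 + 1 (binary 1100011)
  Repeated squaring mod 199: 15^1 = 15, 15^2 = 26, 15^4 = 79, 15^8 = 72, 15^16 = 10, 15^32 = 100, 15^64 = 50
  15^99 = 15^64 * 15^32 * 15^2 * 15^1 = 50 * 100 * 26 * 15 mod 199
    50 * 100 = 5000 = 25 mod 199
    25 * 26 = 650 = 53 mod 199
    53 * 15 = 795 = 198 mod 199
  15^99 = 198 mod 199
Result 198 = p - 1 = -1 mod 199: 15 is a quadratic non-residue mod 199. As a residue in [0, p-1] the value is 198.
15^99 mod 199 = 198

198


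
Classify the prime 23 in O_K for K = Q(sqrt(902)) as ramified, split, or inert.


K = Q(sqrt(902)). Since d mod 4 = 2, disc(K) = 3608.
Check p | disc: 3608 mod 23 = 20.
p does not divide disc. Compute Legendre symbol (d/p):
5^((23-1)/2) mod 23 = -1
(d/p) = -1, so p is inert: (p) stays prime with e=1, f=2, g=1.
Therefore p is inert.

inert


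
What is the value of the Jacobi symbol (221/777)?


Compute (221/777) via quadratic reciprocity:
  reciprocity: (221/777) -> +(777/221)
  reduce: (114/221)
  pull out 2: (2/221) = -1  (since 221 mod 8 = 5)
  reciprocity: (57/221) -> +(221/57)
  reduce: (50/57)
  pull out 2: (2/57) = +1  (since 57 mod 8 = 1)
  reciprocity: (25/57) -> +(57/25)
  reduce: (7/25)
  reciprocity: (7/25) -> +(25/7)
  reduce: (4/7)
  pull out 2: (2/7) = +1  (since 7 mod 8 = 7)
  pull out 2: (2/7) = +1  (since 7 mod 8 = 7)
  (1/7) = 1
Product of signs = -1

-1


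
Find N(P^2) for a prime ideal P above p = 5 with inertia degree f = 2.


N(P^a) = p^(a*f)
= 5^(2*2)
= 5^4
= 625

625


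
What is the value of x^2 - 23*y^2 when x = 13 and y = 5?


x^2 - d*y^2
= 13^2 - 23*5^2
= 169 - 575
= -406

-406


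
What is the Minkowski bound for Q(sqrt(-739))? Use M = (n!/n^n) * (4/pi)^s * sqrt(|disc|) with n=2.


d = -739, d mod 4 = 1, so disc(K) = d = -739; |disc(K)| = 739
Imaginary quadratic field, so n = 2, s = r2 = 1, r1 = 0
M = (n!/n^n) * (4/pi)^s * sqrt(|disc(K)|) = (2!/2^2) * (4/pi)^1 * sqrt(739)
= 0.5 * 1.273240 * 27.184554
= 17.3062

17.3062


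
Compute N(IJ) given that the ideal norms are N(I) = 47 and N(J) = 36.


N(IJ) = N(I) * N(J)
= 47 * 36
= 1692

1692


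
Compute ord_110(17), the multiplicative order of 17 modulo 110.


We want ord_110(17), the smallest k >= 1 with 17^k = 1 mod 110.
n = 110 = 2 * 5 * 11, phi(110) = 40; the order divides phi(n).
Divisors of 40: 1, 2, 4, 5, 8, 10, 20, 40
Repeated squaring mod 110: 17^1 = 17, 17^2 = 69, 17^4 = 31, 17^8 = 81, 17^16 = 71, 17^32 = 91
Test divisors in increasing order:
  k=1: 17^1 = 17 mod 110
  k=2: 17^2 = 69 mod 110
  k=4: 17^4 = 31 mod 110
  k=5: 17^5 = 31 * 17 = 87 mod 110
  k=8: 17^8 = 81 mod 110
  k=10: 17^10 = 81 * 69 = 89 mod 110
  k=20: 17^20 = 71 * 31 = 1 mod 110  <- first divisor giving 1
Order = 20

20


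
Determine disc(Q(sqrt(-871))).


For K = Q(sqrt(d)) with d squarefree: disc(K) = d if d = 1 mod 4, and disc(K) = 4d if d = 2 or 3 mod 4.
Here d = -871, and d mod 4 = 1.
d = 1 mod 4 (O_K = Z[(1+sqrt(d))/2]), so disc(K) = d = -871

-871


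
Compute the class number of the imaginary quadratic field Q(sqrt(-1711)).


K = Q(sqrt(-1711)). d mod 4 = 1, so D = disc(K) = d = -1711
h(K) equals the number of primitive reduced positive-definite forms (a, b, c) = a*x^2 + b*x*y + c*y^2 with b^2 - 4ac = D,
where reduced means |b| <= a <= c, with b >= 0 whenever |b| = a or a = c, and primitive means gcd(a, b, c) = 1.
Reduced forces 3a^2 <= |D| = 1711, so 1 <= a <= 23; b must have the parity of D, and c = (b^2 - D)/(4a) must be an integer >= a.
Enumerate a = 1..23, b in [-a, a]:
  a=1: (1, 1, 428)  [1]
  a=2: (2, -1, 214), (2, 1, 214)  [2]
  a=3: none
  a=4: (4, -1, 107), (4, 1, 107)  [2]
  a=5: (5, -3, 86), (5, 3, 86)  [2]
  a=6: none
  a=7: (7, -5, 62), (7, 5, 62)  [2]
  a=8: (8, -7, 55), (8, 7, 55)  [2]
  a=9: none
  a=10: (10, -7, 44), (10, -3, 43), (10, 3, 43), (10, 7, 44)  [4]
  a=11: (11, -7, 40), (11, 7, 40)  [2]
  a=12..13: none
  a=14: (14, -9, 32), (14, -5, 31), (14, 5, 31), (14, 9, 32)  [4]
  a=15: none
  a=16: (16, -9, 28), (16, 9, 28)  [2]
  a=17..19: none
  a=20: (20, -17, 25), (20, -7, 22), (20, 7, 22), (20, 17, 25)  [4]
  a=21: none
  a=22: (22, 15, 22)  [1]
  a=23: none
Total reduced forms: 1 + 2 + 2 + 2 + 2 + 2 + 4 + 2 + 4 + 2 + 4 + 1 = 28
h = 28

28


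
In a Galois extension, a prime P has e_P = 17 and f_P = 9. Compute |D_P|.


|D_P| = e * f
= 17 * 9
= 153

153


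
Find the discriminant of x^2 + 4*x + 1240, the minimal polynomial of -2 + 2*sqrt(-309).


The element -2 + 2*sqrt(-309) has minimal polynomial:
x^2 + 4*x + 1240
Discriminant = (4)^2 - 4*(1240)
= 16 - 4960
= -4944

-4944


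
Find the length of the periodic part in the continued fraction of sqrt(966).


Run the CF algorithm for sqrt(966).
a_0 = floor(sqrt(966)) = 31; set m_0=0, q_0=1.
Recurrence: m' = q*a - m,  q' = (d - m'^2)/q,  a' = floor((a_0 + m')/q').
  step 1: m=31, q=5, a=12
  step 2: m=29, q=25, a=2
  step 3: m=21, q=21, a=2
  step 4: m=21, q=25, a=2
  step 5: m=29, q=5, a=12
  step 6: m=31, q=1, a=62
a_6 = 2*a_0 = 62, so the period closes here.
sqrt(966) = [31; 12, 2, 2, 2, 12, 62]
Period length = 6

6


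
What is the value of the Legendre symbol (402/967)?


p = 967 is prime, so compute (402/967) with the reciprocity algorithm (Jacobi-symbol steps: pull out 2s via (2/n), flip via reciprocity, reduce):
  pull out 2: (2/967) = +1  (since 967 mod 8 = 7)
  reciprocity: (201/967) -> +(967/201)
  reduce: (163/201)
  reciprocity: (163/201) -> +(201/163)
  reduce: (38/163)
  pull out 2: (2/163) = -1  (since 163 mod 8 = 3)
  reciprocity: (19/163) -> -(163/19)
  reduce: (11/19)
  reciprocity: (11/19) -> -(19/11)
  reduce: (8/11)
  pull out 2: (2/11) = -1  (since 11 mod 8 = 3)
  pull out 2: (2/11) = -1  (since 11 mod 8 = 3)
  pull out 2: (2/11) = -1  (since 11 mod 8 = 3)
  (1/11) = 1
Product of signs = 1
(402/967) = 1

1


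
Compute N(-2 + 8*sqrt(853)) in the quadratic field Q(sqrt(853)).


N(a + b*sqrt(d)) = a^2 - d*b^2
= (-2)^2 - (853)*(8)^2
= 4 - 54592
= -54588

-54588


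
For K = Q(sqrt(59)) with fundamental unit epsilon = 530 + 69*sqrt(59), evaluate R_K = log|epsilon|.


epsilon = 530 + 69*sqrt(59)
= 1059.9991
R = ln(1059.9991)
= 6.9660

6.9660


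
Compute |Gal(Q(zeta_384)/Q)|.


|Gal(Q(zeta_384)/Q)| = phi(384)
= 128

128


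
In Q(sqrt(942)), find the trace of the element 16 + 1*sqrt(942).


Tr(a + b*sqrt(d)) = (a + b*sqrt(d)) + (a - b*sqrt(d)) = 2a
= 2 * (16)
= 32

32


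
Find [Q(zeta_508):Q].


The degree equals Euler's totient phi(508).
508 = 2^2 * 127
phi(508) = 252

252


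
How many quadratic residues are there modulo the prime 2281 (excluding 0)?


For prime p, the number of non-zero quadratic residues is (p-1)/2.
= (2281-1)/2
= 1140

1140


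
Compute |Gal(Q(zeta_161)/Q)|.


|Gal(Q(zeta_161)/Q)| = phi(161)
= 132

132


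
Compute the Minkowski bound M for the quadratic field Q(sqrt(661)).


d = 661, d mod 4 = 1, so disc(K) = d = 661; |disc(K)| = 661
Real quadratic field, so n = 2, s = r2 = 0, r1 = 2
M = (n!/n^n) * (4/pi)^s * sqrt(|disc(K)|) = (2!/2^2) * (4/pi)^0 * sqrt(661)
= 0.5 * 1.000000 * 25.709920
= 12.8550

12.8550


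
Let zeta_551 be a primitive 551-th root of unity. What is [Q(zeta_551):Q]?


The degree equals Euler's totient phi(551).
551 = 19 * 29
phi(551) = 504

504


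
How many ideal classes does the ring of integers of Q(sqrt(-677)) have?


K = Q(sqrt(-677)). d mod 4 = 3, so D = disc(K) = 4d = -2708
h(K) equals the number of primitive reduced positive-definite forms (a, b, c) = a*x^2 + b*x*y + c*y^2 with b^2 - 4ac = D,
where reduced means |b| <= a <= c, with b >= 0 whenever |b| = a or a = c, and primitive means gcd(a, b, c) = 1.
Reduced forces 3a^2 <= |D| = 2708, so 1 <= a <= 30; b must have the parity of D, and c = (b^2 - D)/(4a) must be an integer >= a.
Enumerate a = 1..30, b in [-a, a]:
  a=1: (1, 0, 677)  [1]
  a=2: (2, 2, 339)  [1]
  a=3: (3, -2, 226), (3, 2, 226)  [2]
  a=4..5: none
  a=6: (6, -2, 113), (6, 2, 113)  [2]
  a=7: (7, -6, 98), (7, 6, 98)  [2]
  a=8: none
  a=9: (9, -8, 77), (9, 8, 77)  [2]
  a=10: none
  a=11: (11, -8, 63), (11, 8, 63)  [2]
  a=12: none
  a=13: (13, -10, 54), (13, 10, 54)  [2]
  a=14: (14, -6, 49), (14, 6, 49)  [2]
  a=15..17: none
  a=18: (18, -10, 39), (18, 10, 39)  [2]
  a=19: (19, -16, 39), (19, 16, 39)  [2]
  a=20: none
  a=21: (21, -20, 37), (21, -8, 33), (21, 8, 33), (21, 20, 37)  [4]
  a=22: (22, -14, 33), (22, 14, 33)  [2]
  a=23: (23, -12, 31), (23, 12, 31)  [2]
  a=24..25: none
  a=26: (26, -10, 27), (26, 10, 27)  [2]
  a=27..30: none
Total reduced forms: 1 + 1 + 2 + 2 + 2 + 2 + 2 + 2 + 2 + 2 + 2 + 4 + 2 + 2 + 2 = 30
h = 30

30


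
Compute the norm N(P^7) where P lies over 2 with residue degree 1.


N(P^a) = p^(a*f)
= 2^(7*1)
= 2^7
= 128

128


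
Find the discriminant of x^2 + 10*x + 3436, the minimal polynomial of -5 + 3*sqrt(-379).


The element -5 + 3*sqrt(-379) has minimal polynomial:
x^2 + 10*x + 3436
Discriminant = (10)^2 - 4*(3436)
= 100 - 13744
= -13644

-13644


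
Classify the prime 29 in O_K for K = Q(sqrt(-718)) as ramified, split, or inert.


K = Q(sqrt(-718)). Since d mod 4 = 2, disc(K) = -2872.
Check p | disc: -2872 mod 29 = 28.
p does not divide disc. Compute Legendre symbol (d/p):
7^((29-1)/2) mod 29 = 1
(d/p) = 1, so p splits: (p) = P*P' with e=1, f=1, g=2.
Therefore p is split.

split


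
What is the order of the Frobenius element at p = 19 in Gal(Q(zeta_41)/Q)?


The Frobenius at p in Gal(Q(zeta_n)/Q) = (Z/nZ)* is the class of p, so its order is ord_41(19), the smallest k >= 1 with 19^k = 1 mod 41.
n = 41 = 41, phi(41) = 40; the order divides phi(n).
Divisors of 40: 1, 2, 4, 5, 8, 10, 20, 40
Repeated squaring mod 41: 19^1 = 19, 19^2 = 33, 19^4 = 23, 19^8 = 37, 19^16 = 16, 19^32 = 10
Test divisors in increasing order:
  k=1: 19^1 = 19 mod 41
  k=2: 19^2 = 33 mod 41
  k=4: 19^4 = 23 mod 41
  k=5: 19^5 = 23 * 19 = 27 mod 41
  k=8: 19^8 = 37 mod 41
  k=10: 19^10 = 37 * 33 = 32 mod 41
  k=20: 19^20 = 16 * 23 = 40 mod 41
  k=40: 19^40 = 10 * 37 = 1 mod 41  <- first divisor giving 1
Order = 40

40


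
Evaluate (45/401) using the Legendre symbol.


p = 401 is prime, so compute (45/401) with the reciprocity algorithm (Jacobi-symbol steps: pull out 2s via (2/n), flip via reciprocity, reduce):
  reciprocity: (45/401) -> +(401/45)
  reduce: (41/45)
  reciprocity: (41/45) -> +(45/41)
  reduce: (4/41)
  pull out 2: (2/41) = +1  (since 41 mod 8 = 1)
  pull out 2: (2/41) = +1  (since 41 mod 8 = 1)
  (1/41) = 1
Product of signs = 1
(45/401) = 1

1


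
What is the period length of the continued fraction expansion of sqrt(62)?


Run the CF algorithm for sqrt(62).
a_0 = floor(sqrt(62)) = 7; set m_0=0, q_0=1.
Recurrence: m' = q*a - m,  q' = (d - m'^2)/q,  a' = floor((a_0 + m')/q').
  step 1: m=7, q=13, a=1
  step 2: m=6, q=2, a=6
  step 3: m=6, q=13, a=1
  step 4: m=7, q=1, a=14
a_4 = 2*a_0 = 14, so the period closes here.
sqrt(62) = [7; 1, 6, 1, 14]
Period length = 4

4


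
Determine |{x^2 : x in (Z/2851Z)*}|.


For prime p, the number of non-zero quadratic residues is (p-1)/2.
= (2851-1)/2
= 1425

1425


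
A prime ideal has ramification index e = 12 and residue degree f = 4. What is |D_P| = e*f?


|D_P| = e * f
= 12 * 4
= 48

48


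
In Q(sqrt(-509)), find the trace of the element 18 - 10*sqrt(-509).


Tr(a + b*sqrt(d)) = (a + b*sqrt(d)) + (a - b*sqrt(d)) = 2a
= 2 * (18)
= 36

36


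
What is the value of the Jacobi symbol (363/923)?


Compute (363/923) via quadratic reciprocity:
  reciprocity: (363/923) -> -(923/363)
  reduce: (197/363)
  reciprocity: (197/363) -> +(363/197)
  reduce: (166/197)
  pull out 2: (2/197) = -1  (since 197 mod 8 = 5)
  reciprocity: (83/197) -> +(197/83)
  reduce: (31/83)
  reciprocity: (31/83) -> -(83/31)
  reduce: (21/31)
  reciprocity: (21/31) -> +(31/21)
  reduce: (10/21)
  pull out 2: (2/21) = -1  (since 21 mod 8 = 5)
  reciprocity: (5/21) -> +(21/5)
  reduce: (1/5)
  (1/5) = 1
Product of signs = 1

1


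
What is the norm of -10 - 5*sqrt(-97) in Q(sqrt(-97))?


N(a + b*sqrt(d)) = a^2 - d*b^2
= (-10)^2 - (-97)*(-5)^2
= 100 + 2425
= 2525

2525


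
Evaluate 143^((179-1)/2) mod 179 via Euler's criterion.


p = 179 is prime and the exponent is (p-1)/2 = 89, so by Euler's criterion 143^89 = (143/179) = +1 or -1 mod 179.
Compute by square-and-multiply:
  89 = 64 + 16 + 8 + 1 (binary 1011001)
  Repeated squaring mod 179: 143^1 = 143, 143^2 = 43, 143^4 = 59, 143^8 = 80, 143^16 = 135, 143^32 = 146, 143^64 = 15
  143^89 = 143^64 * 143^16 * 143^8 * 143^1 = 15 * 135 * 80 * 143 mod 179
    15 * 135 = 2025 = 56 mod 179
    56 * 80 = 4480 = 5 mod 179
    5 * 143 = 715 = 178 mod 179
  143^89 = 178 mod 179
Result 178 = p - 1 = -1 mod 179: 143 is a quadratic non-residue mod 179. As a residue in [0, p-1] the value is 178.
143^89 mod 179 = 178

178


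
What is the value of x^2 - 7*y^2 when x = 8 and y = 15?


x^2 - d*y^2
= 8^2 - 7*15^2
= 64 - 1575
= -1511

-1511


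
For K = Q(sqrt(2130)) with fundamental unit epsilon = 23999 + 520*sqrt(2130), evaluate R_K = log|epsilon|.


epsilon = 23999 + 520*sqrt(2130)
= 47998.0000
R = ln(47998.0000)
= 10.7789

10.7789


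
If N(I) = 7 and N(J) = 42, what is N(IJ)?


N(IJ) = N(I) * N(J)
= 7 * 42
= 294

294


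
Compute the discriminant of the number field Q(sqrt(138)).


For K = Q(sqrt(d)) with d squarefree: disc(K) = d if d = 1 mod 4, and disc(K) = 4d if d = 2 or 3 mod 4.
Here d = 138, and d mod 4 = 2.
d = 2 mod 4, not 1 (O_K = Z[sqrt(d)]), so disc(K) = 4d = 4 * (138) = 552

552


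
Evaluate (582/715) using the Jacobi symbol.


Compute (582/715) via quadratic reciprocity:
  pull out 2: (2/715) = -1  (since 715 mod 8 = 3)
  reciprocity: (291/715) -> -(715/291)
  reduce: (133/291)
  reciprocity: (133/291) -> +(291/133)
  reduce: (25/133)
  reciprocity: (25/133) -> +(133/25)
  reduce: (8/25)
  pull out 2: (2/25) = +1  (since 25 mod 8 = 1)
  pull out 2: (2/25) = +1  (since 25 mod 8 = 1)
  pull out 2: (2/25) = +1  (since 25 mod 8 = 1)
  (1/25) = 1
Product of signs = 1

1


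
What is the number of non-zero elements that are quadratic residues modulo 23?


For prime p, the number of non-zero quadratic residues is (p-1)/2.
= (23-1)/2
= 11

11


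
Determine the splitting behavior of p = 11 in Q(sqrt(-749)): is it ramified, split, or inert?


K = Q(sqrt(-749)). Since d mod 4 = 3, disc(K) = -2996.
Check p | disc: -2996 mod 11 = 7.
p does not divide disc. Compute Legendre symbol (d/p):
10^((11-1)/2) mod 11 = -1
(d/p) = -1, so p is inert: (p) stays prime with e=1, f=2, g=1.
Therefore p is inert.

inert


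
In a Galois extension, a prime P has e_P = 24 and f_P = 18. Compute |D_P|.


|D_P| = e * f
= 24 * 18
= 432

432


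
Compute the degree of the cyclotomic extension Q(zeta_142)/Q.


The degree equals Euler's totient phi(142).
142 = 2 * 71
phi(142) = 70

70


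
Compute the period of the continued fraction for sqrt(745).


Run the CF algorithm for sqrt(745).
a_0 = floor(sqrt(745)) = 27; set m_0=0, q_0=1.
Recurrence: m' = q*a - m,  q' = (d - m'^2)/q,  a' = floor((a_0 + m')/q').
  step 1: m=27, q=16, a=3
  step 2: m=21, q=19, a=2
  step 3: m=17, q=24, a=1
  step 4: m=7, q=29, a=1
  step 5: m=22, q=9, a=5
  step 6: m=23, q=24, a=2
  step 7: m=25, q=5, a=10
  step 8: m=25, q=24, a=2
  step 9: m=23, q=9, a=5
  step 10: m=22, q=29, a=1
  step 11: m=7, q=24, a=1
  step 12: m=17, q=19, a=2
  step 13: m=21, q=16, a=3
  step 14: m=27, q=1, a=54
a_14 = 2*a_0 = 54, so the period closes here.
sqrt(745) = [27; 3, 2, 1, 1, 5, 2, 10, 2, 5, 1, 1, 2, 3, 54]
Period length = 14

14


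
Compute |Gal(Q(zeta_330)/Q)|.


|Gal(Q(zeta_330)/Q)| = phi(330)
= 80

80


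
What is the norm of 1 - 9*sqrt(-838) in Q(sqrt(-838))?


N(a + b*sqrt(d)) = a^2 - d*b^2
= (1)^2 - (-838)*(-9)^2
= 1 + 67878
= 67879

67879


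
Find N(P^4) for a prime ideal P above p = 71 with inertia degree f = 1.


N(P^a) = p^(a*f)
= 71^(4*1)
= 71^4
= 25411681

25411681


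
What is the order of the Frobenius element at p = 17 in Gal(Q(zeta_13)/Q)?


The Frobenius at p in Gal(Q(zeta_n)/Q) = (Z/nZ)* is the class of p, so its order is ord_13(17), the smallest k >= 1 with 17^k = 1 mod 13.
n = 13 = 13, phi(13) = 12; the order divides phi(n).
Divisors of 12: 1, 2, 3, 4, 6, 12
Repeated squaring mod 13: 17^1 = 4, 17^2 = 3, 17^4 = 9, 17^8 = 3
Test divisors in increasing order:
  k=1: 17^1 = 4 mod 13
  k=2: 17^2 = 3 mod 13
  k=3: 17^3 = 3 * 4 = 12 mod 13
  k=4: 17^4 = 9 mod 13
  k=6: 17^6 = 9 * 3 = 1 mod 13  <- first divisor giving 1
Order = 6

6


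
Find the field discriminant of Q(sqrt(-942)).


For K = Q(sqrt(d)) with d squarefree: disc(K) = d if d = 1 mod 4, and disc(K) = 4d if d = 2 or 3 mod 4.
Here d = -942, and d mod 4 = 2.
d = 2 mod 4, not 1 (O_K = Z[sqrt(d)]), so disc(K) = 4d = 4 * (-942) = -3768

-3768


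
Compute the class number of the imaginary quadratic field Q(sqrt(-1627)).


K = Q(sqrt(-1627)). d mod 4 = 1, so D = disc(K) = d = -1627
h(K) equals the number of primitive reduced positive-definite forms (a, b, c) = a*x^2 + b*x*y + c*y^2 with b^2 - 4ac = D,
where reduced means |b| <= a <= c, with b >= 0 whenever |b| = a or a = c, and primitive means gcd(a, b, c) = 1.
Reduced forces 3a^2 <= |D| = 1627, so 1 <= a <= 23; b must have the parity of D, and c = (b^2 - D)/(4a) must be an integer >= a.
Enumerate a = 1..23, b in [-a, a]:
  a=1: (1, 1, 407)  [1]
  a=2..6: none
  a=7: (7, -5, 59), (7, 5, 59)  [2]
  a=8..10: none
  a=11: (11, -1, 37), (11, 1, 37)  [2]
  a=12..18: none
  a=19: (19, -11, 23), (19, 11, 23)  [2]
  a=20..23: none
Total reduced forms: 1 + 2 + 2 + 2 = 7
h = 7

7


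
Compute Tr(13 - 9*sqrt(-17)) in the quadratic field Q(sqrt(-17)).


Tr(a + b*sqrt(d)) = (a + b*sqrt(d)) + (a - b*sqrt(d)) = 2a
= 2 * (13)
= 26

26


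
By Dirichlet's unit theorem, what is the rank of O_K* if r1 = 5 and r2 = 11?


By Dirichlet's unit theorem:
rank = r1 + r2 - 1
= 5 + 11 - 1
= 15

15


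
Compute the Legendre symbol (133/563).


p = 563 is prime, so compute (133/563) with the reciprocity algorithm (Jacobi-symbol steps: pull out 2s via (2/n), flip via reciprocity, reduce):
  reciprocity: (133/563) -> +(563/133)
  reduce: (31/133)
  reciprocity: (31/133) -> +(133/31)
  reduce: (9/31)
  reciprocity: (9/31) -> +(31/9)
  reduce: (4/9)
  pull out 2: (2/9) = +1  (since 9 mod 8 = 1)
  pull out 2: (2/9) = +1  (since 9 mod 8 = 1)
  (1/9) = 1
Product of signs = 1
(133/563) = 1

1


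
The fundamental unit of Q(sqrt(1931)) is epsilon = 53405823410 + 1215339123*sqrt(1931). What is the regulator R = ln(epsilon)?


epsilon = 53405823410 + 1215339123*sqrt(1931)
= 1.0681e+11
R = ln(1.0681e+11)
= 25.3943

25.3943


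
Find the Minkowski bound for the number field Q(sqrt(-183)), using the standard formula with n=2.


d = -183, d mod 4 = 1, so disc(K) = d = -183; |disc(K)| = 183
Imaginary quadratic field, so n = 2, s = r2 = 1, r1 = 0
M = (n!/n^n) * (4/pi)^s * sqrt(|disc(K)|) = (2!/2^2) * (4/pi)^1 * sqrt(183)
= 0.5 * 1.273240 * 13.527749
= 8.6120

8.6120


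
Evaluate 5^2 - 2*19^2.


x^2 - d*y^2
= 5^2 - 2*19^2
= 25 - 722
= -697

-697


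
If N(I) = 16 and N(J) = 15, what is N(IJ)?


N(IJ) = N(I) * N(J)
= 16 * 15
= 240

240


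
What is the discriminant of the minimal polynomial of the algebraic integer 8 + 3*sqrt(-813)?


The element 8 + 3*sqrt(-813) has minimal polynomial:
x^2 - 16*x + 7381
Discriminant = (-16)^2 - 4*(7381)
= 256 - 29524
= -29268

-29268


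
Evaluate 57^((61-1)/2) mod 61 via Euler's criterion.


p = 61 is prime and the exponent is (p-1)/2 = 30, so by Euler's criterion 57^30 = (57/61) = +1 or -1 mod 61.
Compute by square-and-multiply:
  30 = 16 + 8 + 4 + 2 (binary 11110)
  Repeated squaring mod 61: 57^1 = 57, 57^2 = 16, 57^4 = 12, 57^8 = 22, 57^16 = 57
  57^30 = 57^16 * 57^8 * 57^4 * 57^2 = 57 * 22 * 12 * 16 mod 61
    57 * 22 = 1254 = 34 mod 61
    34 * 12 = 408 = 42 mod 61
    42 * 16 = 672 = 1 mod 61
  57^30 = 1 mod 61
Result 1: 57 is a quadratic residue mod 61.
57^30 mod 61 = 1

1


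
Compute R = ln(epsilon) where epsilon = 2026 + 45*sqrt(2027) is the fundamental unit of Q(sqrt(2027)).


epsilon = 2026 + 45*sqrt(2027)
= 4051.9998
R = ln(4051.9998)
= 8.3070

8.3070


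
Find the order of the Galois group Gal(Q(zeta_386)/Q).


|Gal(Q(zeta_386)/Q)| = phi(386)
= 192

192


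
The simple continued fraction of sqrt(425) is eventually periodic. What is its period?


Run the CF algorithm for sqrt(425).
a_0 = floor(sqrt(425)) = 20; set m_0=0, q_0=1.
Recurrence: m' = q*a - m,  q' = (d - m'^2)/q,  a' = floor((a_0 + m')/q').
  step 1: m=20, q=25, a=1
  step 2: m=5, q=16, a=1
  step 3: m=11, q=19, a=1
  step 4: m=8, q=19, a=1
  step 5: m=11, q=16, a=1
  step 6: m=5, q=25, a=1
  step 7: m=20, q=1, a=40
a_7 = 2*a_0 = 40, so the period closes here.
sqrt(425) = [20; 1, 1, 1, 1, 1, 1, 40]
Period length = 7

7


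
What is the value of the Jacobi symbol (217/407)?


Compute (217/407) via quadratic reciprocity:
  reciprocity: (217/407) -> +(407/217)
  reduce: (190/217)
  pull out 2: (2/217) = +1  (since 217 mod 8 = 1)
  reciprocity: (95/217) -> +(217/95)
  reduce: (27/95)
  reciprocity: (27/95) -> -(95/27)
  reduce: (14/27)
  pull out 2: (2/27) = -1  (since 27 mod 8 = 3)
  reciprocity: (7/27) -> -(27/7)
  reduce: (6/7)
  pull out 2: (2/7) = +1  (since 7 mod 8 = 7)
  reciprocity: (3/7) -> -(7/3)
  reduce: (1/3)
  (1/3) = 1
Product of signs = 1

1


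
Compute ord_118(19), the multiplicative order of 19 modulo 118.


We want ord_118(19), the smallest k >= 1 with 19^k = 1 mod 118.
n = 118 = 2 * 59, phi(118) = 58; the order divides phi(n).
Divisors of 58: 1, 2, 29, 58
Repeated squaring mod 118: 19^1 = 19, 19^2 = 7, 19^4 = 49, 19^8 = 41, 19^16 = 29, 19^32 = 15
Test divisors in increasing order:
  k=1: 19^1 = 19 mod 118
  k=2: 19^2 = 7 mod 118
  k=29: 19^29 = 29 * 41 * 49 * 19 = 1 mod 118  <- first divisor giving 1
Order = 29

29


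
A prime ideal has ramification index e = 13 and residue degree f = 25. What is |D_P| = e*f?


|D_P| = e * f
= 13 * 25
= 325

325


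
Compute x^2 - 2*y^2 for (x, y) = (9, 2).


x^2 - d*y^2
= 9^2 - 2*2^2
= 81 - 8
= 73

73


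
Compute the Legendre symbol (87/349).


p = 349 is prime, so compute (87/349) with the reciprocity algorithm (Jacobi-symbol steps: pull out 2s via (2/n), flip via reciprocity, reduce):
  reciprocity: (87/349) -> +(349/87)
  reduce: (1/87)
  (1/87) = 1
Product of signs = 1
(87/349) = 1

1


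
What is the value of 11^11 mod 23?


p = 23 is prime and the exponent is (p-1)/2 = 11, so by Euler's criterion 11^11 = (11/23) = +1 or -1 mod 23.
Compute by square-and-multiply:
  11 = 8 + 2 + 1 (binary 1011)
  Repeated squaring mod 23: 11^1 = 11, 11^2 = 6, 11^4 = 13, 11^8 = 8
  11^11 = 11^8 * 11^2 * 11^1 = 8 * 6 * 11 mod 23
    8 * 6 = 48 = 2 mod 23
    2 * 11 = 22 = 22 mod 23
  11^11 = 22 mod 23
Result 22 = p - 1 = -1 mod 23: 11 is a quadratic non-residue mod 23. As a residue in [0, p-1] the value is 22.
11^11 mod 23 = 22

22


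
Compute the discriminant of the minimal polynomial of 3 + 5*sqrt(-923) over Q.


The element 3 + 5*sqrt(-923) has minimal polynomial:
x^2 - 6*x + 23084
Discriminant = (-6)^2 - 4*(23084)
= 36 - 92336
= -92300

-92300
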